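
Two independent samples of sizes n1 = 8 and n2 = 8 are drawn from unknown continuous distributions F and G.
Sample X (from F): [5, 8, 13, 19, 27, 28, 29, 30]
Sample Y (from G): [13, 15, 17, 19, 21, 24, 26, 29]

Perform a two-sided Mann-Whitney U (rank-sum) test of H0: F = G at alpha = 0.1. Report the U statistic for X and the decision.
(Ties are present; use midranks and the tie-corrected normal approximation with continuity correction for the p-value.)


Step 1: Combine and sort all 16 observations; assign midranks.
sorted (value, group): (5,X), (8,X), (13,X), (13,Y), (15,Y), (17,Y), (19,X), (19,Y), (21,Y), (24,Y), (26,Y), (27,X), (28,X), (29,X), (29,Y), (30,X)
ranks: 5->1, 8->2, 13->3.5, 13->3.5, 15->5, 17->6, 19->7.5, 19->7.5, 21->9, 24->10, 26->11, 27->12, 28->13, 29->14.5, 29->14.5, 30->16
Step 2: Rank sum for X: R1 = 1 + 2 + 3.5 + 7.5 + 12 + 13 + 14.5 + 16 = 69.5.
Step 3: U_X = R1 - n1(n1+1)/2 = 69.5 - 8*9/2 = 69.5 - 36 = 33.5.
       U_Y = n1*n2 - U_X = 64 - 33.5 = 30.5.
Step 4: Ties are present, so use the tie-corrected normal approximation (with continuity correction) for the p-value.
Step 5: p-value = 0.916175; compare to alpha = 0.1. fail to reject H0.

U_X = 33.5, p = 0.916175, fail to reject H0 at alpha = 0.1.


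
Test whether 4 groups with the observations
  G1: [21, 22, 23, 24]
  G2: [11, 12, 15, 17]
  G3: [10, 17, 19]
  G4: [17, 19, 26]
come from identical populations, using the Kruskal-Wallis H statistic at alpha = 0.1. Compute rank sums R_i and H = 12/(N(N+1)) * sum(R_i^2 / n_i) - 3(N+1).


Step 1: Combine all N = 14 observations and assign midranks.
sorted (value, group, rank): (10,G3,1), (11,G2,2), (12,G2,3), (15,G2,4), (17,G2,6), (17,G3,6), (17,G4,6), (19,G3,8.5), (19,G4,8.5), (21,G1,10), (22,G1,11), (23,G1,12), (24,G1,13), (26,G4,14)
Step 2: Sum ranks within each group.
R_1 = 46 (n_1 = 4)
R_2 = 15 (n_2 = 4)
R_3 = 15.5 (n_3 = 3)
R_4 = 28.5 (n_4 = 3)
Step 3: H = 12/(N(N+1)) * sum(R_i^2/n_i) - 3(N+1)
     = 12/(14*15) * (46^2/4 + 15^2/4 + 15.5^2/3 + 28.5^2/3) - 3*15
     = 0.057143 * 936.083 - 45
     = 8.490476.
Step 4: Ties present; correction factor C = 1 - 30/(14^3 - 14) = 0.989011. Corrected H = 8.490476 / 0.989011 = 8.584815.
Step 5: Under H0, H ~ chi^2(3); p-value = 0.035352.
Step 6: alpha = 0.1. reject H0.

H = 8.5848, df = 3, p = 0.035352, reject H0.


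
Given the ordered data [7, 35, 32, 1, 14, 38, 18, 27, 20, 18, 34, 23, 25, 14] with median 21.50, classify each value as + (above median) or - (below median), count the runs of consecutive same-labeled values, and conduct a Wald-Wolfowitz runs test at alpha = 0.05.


Step 1: Compute median = 21.50; label A = above, B = below.
Labels in order: BAABBABABBAAAB  (n_A = 7, n_B = 7)
Step 2: Count runs R = 9.
Step 3: Under H0 (random ordering), E[R] = 2*n_A*n_B/(n_A+n_B) + 1 = 2*7*7/14 + 1 = 8.0000.
        Var[R] = 2*n_A*n_B*(2*n_A*n_B - n_A - n_B) / ((n_A+n_B)^2 * (n_A+n_B-1)) = 8232/2548 = 3.2308.
        SD[R] = 1.7974.
Step 4: Continuity-corrected z = (R - 0.5 - E[R]) / SD[R] = (9 - 0.5 - 8.0000) / 1.7974 = 0.2782.
Step 5: Two-sided p-value via normal approximation = 2*(1 - Phi(|z|)) = 0.780879.
Step 6: alpha = 0.05. fail to reject H0.

R = 9, z = 0.2782, p = 0.780879, fail to reject H0.


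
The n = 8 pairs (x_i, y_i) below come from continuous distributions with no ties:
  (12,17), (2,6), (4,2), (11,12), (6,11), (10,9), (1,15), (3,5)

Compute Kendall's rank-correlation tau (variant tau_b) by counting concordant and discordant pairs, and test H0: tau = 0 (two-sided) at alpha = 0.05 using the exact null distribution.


Step 1: Enumerate the 28 unordered pairs (i,j) with i<j and classify each by sign(x_j-x_i) * sign(y_j-y_i).
  (1,2):dx=-10,dy=-11->C; (1,3):dx=-8,dy=-15->C; (1,4):dx=-1,dy=-5->C; (1,5):dx=-6,dy=-6->C
  (1,6):dx=-2,dy=-8->C; (1,7):dx=-11,dy=-2->C; (1,8):dx=-9,dy=-12->C; (2,3):dx=+2,dy=-4->D
  (2,4):dx=+9,dy=+6->C; (2,5):dx=+4,dy=+5->C; (2,6):dx=+8,dy=+3->C; (2,7):dx=-1,dy=+9->D
  (2,8):dx=+1,dy=-1->D; (3,4):dx=+7,dy=+10->C; (3,5):dx=+2,dy=+9->C; (3,6):dx=+6,dy=+7->C
  (3,7):dx=-3,dy=+13->D; (3,8):dx=-1,dy=+3->D; (4,5):dx=-5,dy=-1->C; (4,6):dx=-1,dy=-3->C
  (4,7):dx=-10,dy=+3->D; (4,8):dx=-8,dy=-7->C; (5,6):dx=+4,dy=-2->D; (5,7):dx=-5,dy=+4->D
  (5,8):dx=-3,dy=-6->C; (6,7):dx=-9,dy=+6->D; (6,8):dx=-7,dy=-4->C; (7,8):dx=+2,dy=-10->D
Step 2: C = 18, D = 10, total pairs = 28.
Step 3: tau = (C - D)/(n(n-1)/2) = (18 - 10)/28 = 0.285714.
Step 4: Exact two-sided p-value (enumerate n! = 40320 permutations of y under H0): p = 0.398760.
Step 5: alpha = 0.05. fail to reject H0.

tau_b = 0.2857 (C=18, D=10), p = 0.398760, fail to reject H0.


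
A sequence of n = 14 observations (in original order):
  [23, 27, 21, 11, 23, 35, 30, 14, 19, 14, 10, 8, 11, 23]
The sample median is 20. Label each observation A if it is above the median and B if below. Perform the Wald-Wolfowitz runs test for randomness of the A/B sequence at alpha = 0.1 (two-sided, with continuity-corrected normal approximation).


Step 1: Compute median = 20; label A = above, B = below.
Labels in order: AAABAAABBBBBBA  (n_A = 7, n_B = 7)
Step 2: Count runs R = 5.
Step 3: Under H0 (random ordering), E[R] = 2*n_A*n_B/(n_A+n_B) + 1 = 2*7*7/14 + 1 = 8.0000.
        Var[R] = 2*n_A*n_B*(2*n_A*n_B - n_A - n_B) / ((n_A+n_B)^2 * (n_A+n_B-1)) = 8232/2548 = 3.2308.
        SD[R] = 1.7974.
Step 4: Continuity-corrected z = (R + 0.5 - E[R]) / SD[R] = (5 + 0.5 - 8.0000) / 1.7974 = -1.3909.
Step 5: Two-sided p-value via normal approximation = 2*(1 - Phi(|z|)) = 0.164264.
Step 6: alpha = 0.1. fail to reject H0.

R = 5, z = -1.3909, p = 0.164264, fail to reject H0.


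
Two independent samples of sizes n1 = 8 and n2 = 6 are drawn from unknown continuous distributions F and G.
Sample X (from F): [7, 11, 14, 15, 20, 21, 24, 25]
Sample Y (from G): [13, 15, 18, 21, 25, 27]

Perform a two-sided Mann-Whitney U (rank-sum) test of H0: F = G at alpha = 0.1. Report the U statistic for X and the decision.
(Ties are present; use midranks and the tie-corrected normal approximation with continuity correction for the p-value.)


Step 1: Combine and sort all 14 observations; assign midranks.
sorted (value, group): (7,X), (11,X), (13,Y), (14,X), (15,X), (15,Y), (18,Y), (20,X), (21,X), (21,Y), (24,X), (25,X), (25,Y), (27,Y)
ranks: 7->1, 11->2, 13->3, 14->4, 15->5.5, 15->5.5, 18->7, 20->8, 21->9.5, 21->9.5, 24->11, 25->12.5, 25->12.5, 27->14
Step 2: Rank sum for X: R1 = 1 + 2 + 4 + 5.5 + 8 + 9.5 + 11 + 12.5 = 53.5.
Step 3: U_X = R1 - n1(n1+1)/2 = 53.5 - 8*9/2 = 53.5 - 36 = 17.5.
       U_Y = n1*n2 - U_X = 48 - 17.5 = 30.5.
Step 4: Ties are present, so use the tie-corrected normal approximation (with continuity correction) for the p-value.
Step 5: p-value = 0.437063; compare to alpha = 0.1. fail to reject H0.

U_X = 17.5, p = 0.437063, fail to reject H0 at alpha = 0.1.


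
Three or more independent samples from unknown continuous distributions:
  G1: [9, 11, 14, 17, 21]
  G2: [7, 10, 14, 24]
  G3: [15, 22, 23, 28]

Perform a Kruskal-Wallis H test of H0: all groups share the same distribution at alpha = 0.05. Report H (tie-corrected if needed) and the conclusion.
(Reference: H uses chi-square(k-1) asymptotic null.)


Step 1: Combine all N = 13 observations and assign midranks.
sorted (value, group, rank): (7,G2,1), (9,G1,2), (10,G2,3), (11,G1,4), (14,G1,5.5), (14,G2,5.5), (15,G3,7), (17,G1,8), (21,G1,9), (22,G3,10), (23,G3,11), (24,G2,12), (28,G3,13)
Step 2: Sum ranks within each group.
R_1 = 28.5 (n_1 = 5)
R_2 = 21.5 (n_2 = 4)
R_3 = 41 (n_3 = 4)
Step 3: H = 12/(N(N+1)) * sum(R_i^2/n_i) - 3(N+1)
     = 12/(13*14) * (28.5^2/5 + 21.5^2/4 + 41^2/4) - 3*14
     = 0.065934 * 698.263 - 42
     = 4.039286.
Step 4: Ties present; correction factor C = 1 - 6/(13^3 - 13) = 0.997253. Corrected H = 4.039286 / 0.997253 = 4.050413.
Step 5: Under H0, H ~ chi^2(2); p-value = 0.131967.
Step 6: alpha = 0.05. fail to reject H0.

H = 4.0504, df = 2, p = 0.131967, fail to reject H0.


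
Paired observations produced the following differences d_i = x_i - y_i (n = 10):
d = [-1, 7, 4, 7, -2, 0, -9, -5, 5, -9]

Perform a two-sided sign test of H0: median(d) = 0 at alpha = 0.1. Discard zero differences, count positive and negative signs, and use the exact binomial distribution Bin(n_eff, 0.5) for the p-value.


Step 1: Discard zero differences. Original n = 10; n_eff = number of nonzero differences = 9.
Nonzero differences (with sign): -1, +7, +4, +7, -2, -9, -5, +5, -9
Step 2: Count signs: positive = 4, negative = 5.
Step 3: Under H0: P(positive) = 0.5, so the number of positives S ~ Bin(9, 0.5).
Step 4: Two-sided exact p-value = sum of Bin(9,0.5) probabilities at or below the observed probability = 1.000000.
Step 5: alpha = 0.1. fail to reject H0.

n_eff = 9, pos = 4, neg = 5, p = 1.000000, fail to reject H0.


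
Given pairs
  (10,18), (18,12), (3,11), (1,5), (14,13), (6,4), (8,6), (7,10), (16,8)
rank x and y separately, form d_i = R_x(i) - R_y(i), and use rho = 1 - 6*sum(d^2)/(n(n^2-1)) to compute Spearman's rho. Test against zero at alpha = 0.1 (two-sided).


Step 1: Rank x and y separately (midranks; no ties here).
rank(x): 10->6, 18->9, 3->2, 1->1, 14->7, 6->3, 8->5, 7->4, 16->8
rank(y): 18->9, 12->7, 11->6, 5->2, 13->8, 4->1, 6->3, 10->5, 8->4
Step 2: d_i = R_x(i) - R_y(i); compute d_i^2.
  (6-9)^2=9, (9-7)^2=4, (2-6)^2=16, (1-2)^2=1, (7-8)^2=1, (3-1)^2=4, (5-3)^2=4, (4-5)^2=1, (8-4)^2=16
sum(d^2) = 56.
Step 3: rho = 1 - 6*56 / (9*(9^2 - 1)) = 1 - 336/720 = 0.533333.
Step 4: Under H0, t = rho * sqrt((n-2)/(1-rho^2)) = 1.6681 ~ t(7).
Step 5: Two-sided p-value from the t-distribution with 7 df = 0.139227.
Step 6: alpha = 0.1. fail to reject H0.

rho = 0.5333, p = 0.139227, fail to reject H0 at alpha = 0.1.


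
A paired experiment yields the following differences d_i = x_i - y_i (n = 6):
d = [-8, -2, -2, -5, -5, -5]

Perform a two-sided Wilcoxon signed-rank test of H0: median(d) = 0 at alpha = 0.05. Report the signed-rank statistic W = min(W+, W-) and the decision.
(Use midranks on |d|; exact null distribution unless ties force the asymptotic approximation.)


Step 1: Drop any zero differences (none here) and take |d_i|.
|d| = [8, 2, 2, 5, 5, 5]
Step 2: Midrank |d_i| (ties get averaged ranks).
ranks: |8|->6, |2|->1.5, |2|->1.5, |5|->4, |5|->4, |5|->4
Step 3: Attach original signs; sum ranks with positive sign and with negative sign.
W+ = 0 = 0
W- = 6 + 1.5 + 1.5 + 4 + 4 + 4 = 21
(Check: W+ + W- = 21 should equal n(n+1)/2 = 21.)
Step 4: Test statistic W = min(W+, W-) = 0.
Step 5: Ties in |d|, so use the tie-corrected normal approximation.
        E[W] = n(n+1)/4 = 6*7/4 = 10.5.
        Tie groups: |d|=2 (t=2), |d|=5 (t=3); sum(t^3 - t) = 30.
        Var[W] = n(n+1)(2n+1)/24 - sum(t^3-t)/48 = 546/24 - 30/48 = 22.125.
        z = (W - E[W]) / sqrt(Var[W]) = (0 - 10.5) / 4.7037 = -2.2323.
        Two-sided p = 2*Phi(z) = 0.025597.
Step 6: alpha = 0.05. reject H0.

W+ = 0, W- = 21, W = min = 0, p = 0.025597, reject H0.


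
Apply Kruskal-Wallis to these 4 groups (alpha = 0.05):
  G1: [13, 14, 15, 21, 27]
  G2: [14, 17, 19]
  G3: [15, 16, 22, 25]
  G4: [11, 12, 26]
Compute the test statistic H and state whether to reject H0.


Step 1: Combine all N = 15 observations and assign midranks.
sorted (value, group, rank): (11,G4,1), (12,G4,2), (13,G1,3), (14,G1,4.5), (14,G2,4.5), (15,G1,6.5), (15,G3,6.5), (16,G3,8), (17,G2,9), (19,G2,10), (21,G1,11), (22,G3,12), (25,G3,13), (26,G4,14), (27,G1,15)
Step 2: Sum ranks within each group.
R_1 = 40 (n_1 = 5)
R_2 = 23.5 (n_2 = 3)
R_3 = 39.5 (n_3 = 4)
R_4 = 17 (n_4 = 3)
Step 3: H = 12/(N(N+1)) * sum(R_i^2/n_i) - 3(N+1)
     = 12/(15*16) * (40^2/5 + 23.5^2/3 + 39.5^2/4 + 17^2/3) - 3*16
     = 0.050000 * 990.479 - 48
     = 1.523958.
Step 4: Ties present; correction factor C = 1 - 12/(15^3 - 15) = 0.996429. Corrected H = 1.523958 / 0.996429 = 1.529421.
Step 5: Under H0, H ~ chi^2(3); p-value = 0.675497.
Step 6: alpha = 0.05. fail to reject H0.

H = 1.5294, df = 3, p = 0.675497, fail to reject H0.


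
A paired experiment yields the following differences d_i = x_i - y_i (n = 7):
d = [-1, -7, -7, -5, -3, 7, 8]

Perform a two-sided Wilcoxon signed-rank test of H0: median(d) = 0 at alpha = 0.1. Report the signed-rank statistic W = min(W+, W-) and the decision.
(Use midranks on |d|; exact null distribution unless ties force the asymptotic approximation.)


Step 1: Drop any zero differences (none here) and take |d_i|.
|d| = [1, 7, 7, 5, 3, 7, 8]
Step 2: Midrank |d_i| (ties get averaged ranks).
ranks: |1|->1, |7|->5, |7|->5, |5|->3, |3|->2, |7|->5, |8|->7
Step 3: Attach original signs; sum ranks with positive sign and with negative sign.
W+ = 5 + 7 = 12
W- = 1 + 5 + 5 + 3 + 2 = 16
(Check: W+ + W- = 28 should equal n(n+1)/2 = 28.)
Step 4: Test statistic W = min(W+, W-) = 12.
Step 5: Ties in |d|, so use the tie-corrected normal approximation.
        E[W] = n(n+1)/4 = 7*8/4 = 14.
        Tie groups: |d|=7 (t=3); sum(t^3 - t) = 24.
        Var[W] = n(n+1)(2n+1)/24 - sum(t^3-t)/48 = 840/24 - 24/48 = 34.5.
        z = (W - E[W]) / sqrt(Var[W]) = (12 - 14) / 5.8737 = -0.3405.
        Two-sided p = 2*Phi(z) = 0.733478.
Step 6: alpha = 0.1. fail to reject H0.

W+ = 12, W- = 16, W = min = 12, p = 0.733478, fail to reject H0.


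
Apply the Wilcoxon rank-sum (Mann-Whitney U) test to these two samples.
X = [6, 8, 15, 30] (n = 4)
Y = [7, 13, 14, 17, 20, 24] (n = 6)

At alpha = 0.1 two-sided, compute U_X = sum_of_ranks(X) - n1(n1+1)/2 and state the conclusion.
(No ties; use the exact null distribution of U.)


Step 1: Combine and sort all 10 observations; assign midranks.
sorted (value, group): (6,X), (7,Y), (8,X), (13,Y), (14,Y), (15,X), (17,Y), (20,Y), (24,Y), (30,X)
ranks: 6->1, 7->2, 8->3, 13->4, 14->5, 15->6, 17->7, 20->8, 24->9, 30->10
Step 2: Rank sum for X: R1 = 1 + 3 + 6 + 10 = 20.
Step 3: U_X = R1 - n1(n1+1)/2 = 20 - 4*5/2 = 20 - 10 = 10.
       U_Y = n1*n2 - U_X = 24 - 10 = 14.
Step 4: No ties, so the exact null distribution of U (based on enumerating the C(10,4) = 210 equally likely rank assignments) gives the two-sided p-value.
Step 5: p-value = 0.761905; compare to alpha = 0.1. fail to reject H0.

U_X = 10, p = 0.761905, fail to reject H0 at alpha = 0.1.


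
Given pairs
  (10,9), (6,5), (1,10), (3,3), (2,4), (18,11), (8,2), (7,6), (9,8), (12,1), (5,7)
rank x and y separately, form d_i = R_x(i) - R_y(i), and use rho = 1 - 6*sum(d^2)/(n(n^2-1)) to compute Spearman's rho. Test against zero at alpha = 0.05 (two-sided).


Step 1: Rank x and y separately (midranks; no ties here).
rank(x): 10->9, 6->5, 1->1, 3->3, 2->2, 18->11, 8->7, 7->6, 9->8, 12->10, 5->4
rank(y): 9->9, 5->5, 10->10, 3->3, 4->4, 11->11, 2->2, 6->6, 8->8, 1->1, 7->7
Step 2: d_i = R_x(i) - R_y(i); compute d_i^2.
  (9-9)^2=0, (5-5)^2=0, (1-10)^2=81, (3-3)^2=0, (2-4)^2=4, (11-11)^2=0, (7-2)^2=25, (6-6)^2=0, (8-8)^2=0, (10-1)^2=81, (4-7)^2=9
sum(d^2) = 200.
Step 3: rho = 1 - 6*200 / (11*(11^2 - 1)) = 1 - 1200/1320 = 0.090909.
Step 4: Under H0, t = rho * sqrt((n-2)/(1-rho^2)) = 0.2739 ~ t(9).
Step 5: Two-sided p-value from the t-distribution with 9 df = 0.790373.
Step 6: alpha = 0.05. fail to reject H0.

rho = 0.0909, p = 0.790373, fail to reject H0 at alpha = 0.05.


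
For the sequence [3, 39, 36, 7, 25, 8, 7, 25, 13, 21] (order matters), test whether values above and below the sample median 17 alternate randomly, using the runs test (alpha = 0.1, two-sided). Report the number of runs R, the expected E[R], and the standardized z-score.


Step 1: Compute median = 17; label A = above, B = below.
Labels in order: BAABABBABA  (n_A = 5, n_B = 5)
Step 2: Count runs R = 8.
Step 3: Under H0 (random ordering), E[R] = 2*n_A*n_B/(n_A+n_B) + 1 = 2*5*5/10 + 1 = 6.0000.
        Var[R] = 2*n_A*n_B*(2*n_A*n_B - n_A - n_B) / ((n_A+n_B)^2 * (n_A+n_B-1)) = 2000/900 = 2.2222.
        SD[R] = 1.4907.
Step 4: Continuity-corrected z = (R - 0.5 - E[R]) / SD[R] = (8 - 0.5 - 6.0000) / 1.4907 = 1.0062.
Step 5: Two-sided p-value via normal approximation = 2*(1 - Phi(|z|)) = 0.314305.
Step 6: alpha = 0.1. fail to reject H0.

R = 8, z = 1.0062, p = 0.314305, fail to reject H0.


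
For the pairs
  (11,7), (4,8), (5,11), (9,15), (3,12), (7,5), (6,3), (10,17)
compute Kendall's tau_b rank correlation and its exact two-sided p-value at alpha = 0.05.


Step 1: Enumerate the 28 unordered pairs (i,j) with i<j and classify each by sign(x_j-x_i) * sign(y_j-y_i).
  (1,2):dx=-7,dy=+1->D; (1,3):dx=-6,dy=+4->D; (1,4):dx=-2,dy=+8->D; (1,5):dx=-8,dy=+5->D
  (1,6):dx=-4,dy=-2->C; (1,7):dx=-5,dy=-4->C; (1,8):dx=-1,dy=+10->D; (2,3):dx=+1,dy=+3->C
  (2,4):dx=+5,dy=+7->C; (2,5):dx=-1,dy=+4->D; (2,6):dx=+3,dy=-3->D; (2,7):dx=+2,dy=-5->D
  (2,8):dx=+6,dy=+9->C; (3,4):dx=+4,dy=+4->C; (3,5):dx=-2,dy=+1->D; (3,6):dx=+2,dy=-6->D
  (3,7):dx=+1,dy=-8->D; (3,8):dx=+5,dy=+6->C; (4,5):dx=-6,dy=-3->C; (4,6):dx=-2,dy=-10->C
  (4,7):dx=-3,dy=-12->C; (4,8):dx=+1,dy=+2->C; (5,6):dx=+4,dy=-7->D; (5,7):dx=+3,dy=-9->D
  (5,8):dx=+7,dy=+5->C; (6,7):dx=-1,dy=-2->C; (6,8):dx=+3,dy=+12->C; (7,8):dx=+4,dy=+14->C
Step 2: C = 15, D = 13, total pairs = 28.
Step 3: tau = (C - D)/(n(n-1)/2) = (15 - 13)/28 = 0.071429.
Step 4: Exact two-sided p-value (enumerate n! = 40320 permutations of y under H0): p = 0.904861.
Step 5: alpha = 0.05. fail to reject H0.

tau_b = 0.0714 (C=15, D=13), p = 0.904861, fail to reject H0.


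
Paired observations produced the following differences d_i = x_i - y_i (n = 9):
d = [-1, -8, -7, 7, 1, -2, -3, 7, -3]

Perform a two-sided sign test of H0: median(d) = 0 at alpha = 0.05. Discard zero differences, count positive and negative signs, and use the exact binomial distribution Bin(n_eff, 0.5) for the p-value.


Step 1: Discard zero differences. Original n = 9; n_eff = number of nonzero differences = 9.
Nonzero differences (with sign): -1, -8, -7, +7, +1, -2, -3, +7, -3
Step 2: Count signs: positive = 3, negative = 6.
Step 3: Under H0: P(positive) = 0.5, so the number of positives S ~ Bin(9, 0.5).
Step 4: Two-sided exact p-value = sum of Bin(9,0.5) probabilities at or below the observed probability = 0.507812.
Step 5: alpha = 0.05. fail to reject H0.

n_eff = 9, pos = 3, neg = 6, p = 0.507812, fail to reject H0.


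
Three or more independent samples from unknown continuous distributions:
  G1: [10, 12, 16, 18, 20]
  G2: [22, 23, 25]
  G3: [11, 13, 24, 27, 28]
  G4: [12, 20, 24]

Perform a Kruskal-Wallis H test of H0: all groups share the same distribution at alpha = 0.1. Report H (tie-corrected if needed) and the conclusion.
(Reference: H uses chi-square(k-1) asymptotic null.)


Step 1: Combine all N = 16 observations and assign midranks.
sorted (value, group, rank): (10,G1,1), (11,G3,2), (12,G1,3.5), (12,G4,3.5), (13,G3,5), (16,G1,6), (18,G1,7), (20,G1,8.5), (20,G4,8.5), (22,G2,10), (23,G2,11), (24,G3,12.5), (24,G4,12.5), (25,G2,14), (27,G3,15), (28,G3,16)
Step 2: Sum ranks within each group.
R_1 = 26 (n_1 = 5)
R_2 = 35 (n_2 = 3)
R_3 = 50.5 (n_3 = 5)
R_4 = 24.5 (n_4 = 3)
Step 3: H = 12/(N(N+1)) * sum(R_i^2/n_i) - 3(N+1)
     = 12/(16*17) * (26^2/5 + 35^2/3 + 50.5^2/5 + 24.5^2/3) - 3*17
     = 0.044118 * 1253.67 - 51
     = 4.308824.
Step 4: Ties present; correction factor C = 1 - 18/(16^3 - 16) = 0.995588. Corrected H = 4.308824 / 0.995588 = 4.327917.
Step 5: Under H0, H ~ chi^2(3); p-value = 0.228163.
Step 6: alpha = 0.1. fail to reject H0.

H = 4.3279, df = 3, p = 0.228163, fail to reject H0.


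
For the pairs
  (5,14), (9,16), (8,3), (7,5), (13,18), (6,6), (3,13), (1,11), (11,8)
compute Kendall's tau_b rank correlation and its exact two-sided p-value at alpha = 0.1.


Step 1: Enumerate the 36 unordered pairs (i,j) with i<j and classify each by sign(x_j-x_i) * sign(y_j-y_i).
  (1,2):dx=+4,dy=+2->C; (1,3):dx=+3,dy=-11->D; (1,4):dx=+2,dy=-9->D; (1,5):dx=+8,dy=+4->C
  (1,6):dx=+1,dy=-8->D; (1,7):dx=-2,dy=-1->C; (1,8):dx=-4,dy=-3->C; (1,9):dx=+6,dy=-6->D
  (2,3):dx=-1,dy=-13->C; (2,4):dx=-2,dy=-11->C; (2,5):dx=+4,dy=+2->C; (2,6):dx=-3,dy=-10->C
  (2,7):dx=-6,dy=-3->C; (2,8):dx=-8,dy=-5->C; (2,9):dx=+2,dy=-8->D; (3,4):dx=-1,dy=+2->D
  (3,5):dx=+5,dy=+15->C; (3,6):dx=-2,dy=+3->D; (3,7):dx=-5,dy=+10->D; (3,8):dx=-7,dy=+8->D
  (3,9):dx=+3,dy=+5->C; (4,5):dx=+6,dy=+13->C; (4,6):dx=-1,dy=+1->D; (4,7):dx=-4,dy=+8->D
  (4,8):dx=-6,dy=+6->D; (4,9):dx=+4,dy=+3->C; (5,6):dx=-7,dy=-12->C; (5,7):dx=-10,dy=-5->C
  (5,8):dx=-12,dy=-7->C; (5,9):dx=-2,dy=-10->C; (6,7):dx=-3,dy=+7->D; (6,8):dx=-5,dy=+5->D
  (6,9):dx=+5,dy=+2->C; (7,8):dx=-2,dy=-2->C; (7,9):dx=+8,dy=-5->D; (8,9):dx=+10,dy=-3->D
Step 2: C = 20, D = 16, total pairs = 36.
Step 3: tau = (C - D)/(n(n-1)/2) = (20 - 16)/36 = 0.111111.
Step 4: Exact two-sided p-value (enumerate n! = 362880 permutations of y under H0): p = 0.761414.
Step 5: alpha = 0.1. fail to reject H0.

tau_b = 0.1111 (C=20, D=16), p = 0.761414, fail to reject H0.


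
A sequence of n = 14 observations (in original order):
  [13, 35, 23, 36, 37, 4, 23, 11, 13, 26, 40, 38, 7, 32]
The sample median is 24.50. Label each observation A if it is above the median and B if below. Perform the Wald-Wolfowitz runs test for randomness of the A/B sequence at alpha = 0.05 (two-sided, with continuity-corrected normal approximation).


Step 1: Compute median = 24.50; label A = above, B = below.
Labels in order: BABAABBBBAAABA  (n_A = 7, n_B = 7)
Step 2: Count runs R = 8.
Step 3: Under H0 (random ordering), E[R] = 2*n_A*n_B/(n_A+n_B) + 1 = 2*7*7/14 + 1 = 8.0000.
        Var[R] = 2*n_A*n_B*(2*n_A*n_B - n_A - n_B) / ((n_A+n_B)^2 * (n_A+n_B-1)) = 8232/2548 = 3.2308.
        SD[R] = 1.7974.
Step 4: R = E[R], so z = 0 with no continuity correction.
Step 5: Two-sided p-value via normal approximation = 2*(1 - Phi(|z|)) = 1.000000.
Step 6: alpha = 0.05. fail to reject H0.

R = 8, z = 0.0000, p = 1.000000, fail to reject H0.


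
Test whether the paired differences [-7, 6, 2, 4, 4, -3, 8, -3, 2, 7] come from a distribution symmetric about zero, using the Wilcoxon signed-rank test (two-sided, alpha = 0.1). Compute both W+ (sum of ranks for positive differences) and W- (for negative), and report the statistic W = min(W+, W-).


Step 1: Drop any zero differences (none here) and take |d_i|.
|d| = [7, 6, 2, 4, 4, 3, 8, 3, 2, 7]
Step 2: Midrank |d_i| (ties get averaged ranks).
ranks: |7|->8.5, |6|->7, |2|->1.5, |4|->5.5, |4|->5.5, |3|->3.5, |8|->10, |3|->3.5, |2|->1.5, |7|->8.5
Step 3: Attach original signs; sum ranks with positive sign and with negative sign.
W+ = 7 + 1.5 + 5.5 + 5.5 + 10 + 1.5 + 8.5 = 39.5
W- = 8.5 + 3.5 + 3.5 = 15.5
(Check: W+ + W- = 55 should equal n(n+1)/2 = 55.)
Step 4: Test statistic W = min(W+, W-) = 15.5.
Step 5: Ties in |d|, so use the tie-corrected normal approximation.
        E[W] = n(n+1)/4 = 10*11/4 = 27.5.
        Tie groups: |d|=2 (t=2), |d|=3 (t=2), |d|=4 (t=2), |d|=7 (t=2); sum(t^3 - t) = 24.
        Var[W] = n(n+1)(2n+1)/24 - sum(t^3-t)/48 = 2310/24 - 24/48 = 95.75.
        z = (W - E[W]) / sqrt(Var[W]) = (15.5 - 27.5) / 9.7852 = -1.2263.
        Two-sided p = 2*Phi(z) = 0.220070.
Step 6: alpha = 0.1. fail to reject H0.

W+ = 39.5, W- = 15.5, W = min = 15.5, p = 0.220070, fail to reject H0.


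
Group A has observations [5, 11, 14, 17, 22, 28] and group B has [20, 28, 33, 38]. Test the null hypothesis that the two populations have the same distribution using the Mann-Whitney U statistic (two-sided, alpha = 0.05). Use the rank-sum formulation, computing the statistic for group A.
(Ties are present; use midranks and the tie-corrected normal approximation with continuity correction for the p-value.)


Step 1: Combine and sort all 10 observations; assign midranks.
sorted (value, group): (5,X), (11,X), (14,X), (17,X), (20,Y), (22,X), (28,X), (28,Y), (33,Y), (38,Y)
ranks: 5->1, 11->2, 14->3, 17->4, 20->5, 22->6, 28->7.5, 28->7.5, 33->9, 38->10
Step 2: Rank sum for X: R1 = 1 + 2 + 3 + 4 + 6 + 7.5 = 23.5.
Step 3: U_X = R1 - n1(n1+1)/2 = 23.5 - 6*7/2 = 23.5 - 21 = 2.5.
       U_Y = n1*n2 - U_X = 24 - 2.5 = 21.5.
Step 4: Ties are present, so use the tie-corrected normal approximation (with continuity correction) for the p-value.
Step 5: p-value = 0.054273; compare to alpha = 0.05. fail to reject H0.

U_X = 2.5, p = 0.054273, fail to reject H0 at alpha = 0.05.


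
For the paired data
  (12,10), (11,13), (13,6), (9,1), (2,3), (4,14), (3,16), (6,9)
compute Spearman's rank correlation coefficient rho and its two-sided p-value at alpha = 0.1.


Step 1: Rank x and y separately (midranks; no ties here).
rank(x): 12->7, 11->6, 13->8, 9->5, 2->1, 4->3, 3->2, 6->4
rank(y): 10->5, 13->6, 6->3, 1->1, 3->2, 14->7, 16->8, 9->4
Step 2: d_i = R_x(i) - R_y(i); compute d_i^2.
  (7-5)^2=4, (6-6)^2=0, (8-3)^2=25, (5-1)^2=16, (1-2)^2=1, (3-7)^2=16, (2-8)^2=36, (4-4)^2=0
sum(d^2) = 98.
Step 3: rho = 1 - 6*98 / (8*(8^2 - 1)) = 1 - 588/504 = -0.166667.
Step 4: Under H0, t = rho * sqrt((n-2)/(1-rho^2)) = -0.4140 ~ t(6).
Step 5: Two-sided p-value from the t-distribution with 6 df = 0.693239.
Step 6: alpha = 0.1. fail to reject H0.

rho = -0.1667, p = 0.693239, fail to reject H0 at alpha = 0.1.


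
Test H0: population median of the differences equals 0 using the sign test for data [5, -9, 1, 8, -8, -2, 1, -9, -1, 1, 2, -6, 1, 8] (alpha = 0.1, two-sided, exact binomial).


Step 1: Discard zero differences. Original n = 14; n_eff = number of nonzero differences = 14.
Nonzero differences (with sign): +5, -9, +1, +8, -8, -2, +1, -9, -1, +1, +2, -6, +1, +8
Step 2: Count signs: positive = 8, negative = 6.
Step 3: Under H0: P(positive) = 0.5, so the number of positives S ~ Bin(14, 0.5).
Step 4: Two-sided exact p-value = sum of Bin(14,0.5) probabilities at or below the observed probability = 0.790527.
Step 5: alpha = 0.1. fail to reject H0.

n_eff = 14, pos = 8, neg = 6, p = 0.790527, fail to reject H0.


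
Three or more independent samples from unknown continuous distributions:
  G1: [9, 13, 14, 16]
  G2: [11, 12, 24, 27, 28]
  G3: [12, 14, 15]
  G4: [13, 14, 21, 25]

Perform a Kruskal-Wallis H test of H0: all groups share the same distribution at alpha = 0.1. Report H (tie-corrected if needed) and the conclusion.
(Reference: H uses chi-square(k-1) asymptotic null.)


Step 1: Combine all N = 16 observations and assign midranks.
sorted (value, group, rank): (9,G1,1), (11,G2,2), (12,G2,3.5), (12,G3,3.5), (13,G1,5.5), (13,G4,5.5), (14,G1,8), (14,G3,8), (14,G4,8), (15,G3,10), (16,G1,11), (21,G4,12), (24,G2,13), (25,G4,14), (27,G2,15), (28,G2,16)
Step 2: Sum ranks within each group.
R_1 = 25.5 (n_1 = 4)
R_2 = 49.5 (n_2 = 5)
R_3 = 21.5 (n_3 = 3)
R_4 = 39.5 (n_4 = 4)
Step 3: H = 12/(N(N+1)) * sum(R_i^2/n_i) - 3(N+1)
     = 12/(16*17) * (25.5^2/4 + 49.5^2/5 + 21.5^2/3 + 39.5^2/4) - 3*17
     = 0.044118 * 1196.76 - 51
     = 1.798162.
Step 4: Ties present; correction factor C = 1 - 36/(16^3 - 16) = 0.991176. Corrected H = 1.798162 / 0.991176 = 1.814169.
Step 5: Under H0, H ~ chi^2(3); p-value = 0.611856.
Step 6: alpha = 0.1. fail to reject H0.

H = 1.8142, df = 3, p = 0.611856, fail to reject H0.


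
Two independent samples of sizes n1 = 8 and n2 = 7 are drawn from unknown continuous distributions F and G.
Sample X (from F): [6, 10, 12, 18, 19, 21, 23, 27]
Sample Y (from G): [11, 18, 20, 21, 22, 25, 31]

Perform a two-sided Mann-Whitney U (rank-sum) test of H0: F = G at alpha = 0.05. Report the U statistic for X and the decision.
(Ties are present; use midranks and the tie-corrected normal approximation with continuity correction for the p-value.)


Step 1: Combine and sort all 15 observations; assign midranks.
sorted (value, group): (6,X), (10,X), (11,Y), (12,X), (18,X), (18,Y), (19,X), (20,Y), (21,X), (21,Y), (22,Y), (23,X), (25,Y), (27,X), (31,Y)
ranks: 6->1, 10->2, 11->3, 12->4, 18->5.5, 18->5.5, 19->7, 20->8, 21->9.5, 21->9.5, 22->11, 23->12, 25->13, 27->14, 31->15
Step 2: Rank sum for X: R1 = 1 + 2 + 4 + 5.5 + 7 + 9.5 + 12 + 14 = 55.
Step 3: U_X = R1 - n1(n1+1)/2 = 55 - 8*9/2 = 55 - 36 = 19.
       U_Y = n1*n2 - U_X = 56 - 19 = 37.
Step 4: Ties are present, so use the tie-corrected normal approximation (with continuity correction) for the p-value.
Step 5: p-value = 0.324405; compare to alpha = 0.05. fail to reject H0.

U_X = 19, p = 0.324405, fail to reject H0 at alpha = 0.05.


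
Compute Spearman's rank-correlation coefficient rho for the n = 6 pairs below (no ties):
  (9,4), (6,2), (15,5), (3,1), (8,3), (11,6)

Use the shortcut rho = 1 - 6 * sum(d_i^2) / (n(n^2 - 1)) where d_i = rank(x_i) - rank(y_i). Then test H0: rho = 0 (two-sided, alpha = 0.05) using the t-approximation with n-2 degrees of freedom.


Step 1: Rank x and y separately (midranks; no ties here).
rank(x): 9->4, 6->2, 15->6, 3->1, 8->3, 11->5
rank(y): 4->4, 2->2, 5->5, 1->1, 3->3, 6->6
Step 2: d_i = R_x(i) - R_y(i); compute d_i^2.
  (4-4)^2=0, (2-2)^2=0, (6-5)^2=1, (1-1)^2=0, (3-3)^2=0, (5-6)^2=1
sum(d^2) = 2.
Step 3: rho = 1 - 6*2 / (6*(6^2 - 1)) = 1 - 12/210 = 0.942857.
Step 4: Under H0, t = rho * sqrt((n-2)/(1-rho^2)) = 5.6595 ~ t(4).
Step 5: Two-sided p-value from the t-distribution with 4 df = 0.004805.
Step 6: alpha = 0.05. reject H0.

rho = 0.9429, p = 0.004805, reject H0 at alpha = 0.05.


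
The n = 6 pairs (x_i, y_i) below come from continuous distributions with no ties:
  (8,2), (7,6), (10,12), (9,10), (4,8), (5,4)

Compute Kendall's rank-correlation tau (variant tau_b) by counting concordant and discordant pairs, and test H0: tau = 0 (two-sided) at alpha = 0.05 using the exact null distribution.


Step 1: Enumerate the 15 unordered pairs (i,j) with i<j and classify each by sign(x_j-x_i) * sign(y_j-y_i).
  (1,2):dx=-1,dy=+4->D; (1,3):dx=+2,dy=+10->C; (1,4):dx=+1,dy=+8->C; (1,5):dx=-4,dy=+6->D
  (1,6):dx=-3,dy=+2->D; (2,3):dx=+3,dy=+6->C; (2,4):dx=+2,dy=+4->C; (2,5):dx=-3,dy=+2->D
  (2,6):dx=-2,dy=-2->C; (3,4):dx=-1,dy=-2->C; (3,5):dx=-6,dy=-4->C; (3,6):dx=-5,dy=-8->C
  (4,5):dx=-5,dy=-2->C; (4,6):dx=-4,dy=-6->C; (5,6):dx=+1,dy=-4->D
Step 2: C = 10, D = 5, total pairs = 15.
Step 3: tau = (C - D)/(n(n-1)/2) = (10 - 5)/15 = 0.333333.
Step 4: Exact two-sided p-value (enumerate n! = 720 permutations of y under H0): p = 0.469444.
Step 5: alpha = 0.05. fail to reject H0.

tau_b = 0.3333 (C=10, D=5), p = 0.469444, fail to reject H0.


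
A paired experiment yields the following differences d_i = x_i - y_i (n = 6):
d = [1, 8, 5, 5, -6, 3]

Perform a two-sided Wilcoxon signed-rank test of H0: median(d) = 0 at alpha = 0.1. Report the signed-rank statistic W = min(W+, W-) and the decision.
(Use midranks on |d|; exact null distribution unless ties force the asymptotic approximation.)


Step 1: Drop any zero differences (none here) and take |d_i|.
|d| = [1, 8, 5, 5, 6, 3]
Step 2: Midrank |d_i| (ties get averaged ranks).
ranks: |1|->1, |8|->6, |5|->3.5, |5|->3.5, |6|->5, |3|->2
Step 3: Attach original signs; sum ranks with positive sign and with negative sign.
W+ = 1 + 6 + 3.5 + 3.5 + 2 = 16
W- = 5 = 5
(Check: W+ + W- = 21 should equal n(n+1)/2 = 21.)
Step 4: Test statistic W = min(W+, W-) = 5.
Step 5: Ties in |d|, so use the tie-corrected normal approximation.
        E[W] = n(n+1)/4 = 6*7/4 = 10.5.
        Tie groups: |d|=5 (t=2); sum(t^3 - t) = 6.
        Var[W] = n(n+1)(2n+1)/24 - sum(t^3-t)/48 = 546/24 - 6/48 = 22.625.
        z = (W - E[W]) / sqrt(Var[W]) = (5 - 10.5) / 4.7566 = -1.1563.
        Two-sided p = 2*Phi(z) = 0.247561.
Step 6: alpha = 0.1. fail to reject H0.

W+ = 16, W- = 5, W = min = 5, p = 0.247561, fail to reject H0.


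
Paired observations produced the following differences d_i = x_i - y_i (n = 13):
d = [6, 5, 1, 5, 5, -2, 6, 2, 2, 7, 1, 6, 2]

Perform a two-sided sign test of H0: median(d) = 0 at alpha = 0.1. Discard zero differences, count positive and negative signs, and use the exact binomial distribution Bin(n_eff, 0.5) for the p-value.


Step 1: Discard zero differences. Original n = 13; n_eff = number of nonzero differences = 13.
Nonzero differences (with sign): +6, +5, +1, +5, +5, -2, +6, +2, +2, +7, +1, +6, +2
Step 2: Count signs: positive = 12, negative = 1.
Step 3: Under H0: P(positive) = 0.5, so the number of positives S ~ Bin(13, 0.5).
Step 4: Two-sided exact p-value = sum of Bin(13,0.5) probabilities at or below the observed probability = 0.003418.
Step 5: alpha = 0.1. reject H0.

n_eff = 13, pos = 12, neg = 1, p = 0.003418, reject H0.


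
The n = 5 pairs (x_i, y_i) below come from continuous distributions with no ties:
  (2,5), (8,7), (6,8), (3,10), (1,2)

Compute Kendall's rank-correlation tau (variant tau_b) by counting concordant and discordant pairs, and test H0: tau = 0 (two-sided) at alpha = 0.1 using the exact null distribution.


Step 1: Enumerate the 10 unordered pairs (i,j) with i<j and classify each by sign(x_j-x_i) * sign(y_j-y_i).
  (1,2):dx=+6,dy=+2->C; (1,3):dx=+4,dy=+3->C; (1,4):dx=+1,dy=+5->C; (1,5):dx=-1,dy=-3->C
  (2,3):dx=-2,dy=+1->D; (2,4):dx=-5,dy=+3->D; (2,5):dx=-7,dy=-5->C; (3,4):dx=-3,dy=+2->D
  (3,5):dx=-5,dy=-6->C; (4,5):dx=-2,dy=-8->C
Step 2: C = 7, D = 3, total pairs = 10.
Step 3: tau = (C - D)/(n(n-1)/2) = (7 - 3)/10 = 0.400000.
Step 4: Exact two-sided p-value (enumerate n! = 120 permutations of y under H0): p = 0.483333.
Step 5: alpha = 0.1. fail to reject H0.

tau_b = 0.4000 (C=7, D=3), p = 0.483333, fail to reject H0.


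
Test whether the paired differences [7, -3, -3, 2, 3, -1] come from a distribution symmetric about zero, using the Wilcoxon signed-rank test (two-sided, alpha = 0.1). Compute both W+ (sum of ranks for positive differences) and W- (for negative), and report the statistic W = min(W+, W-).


Step 1: Drop any zero differences (none here) and take |d_i|.
|d| = [7, 3, 3, 2, 3, 1]
Step 2: Midrank |d_i| (ties get averaged ranks).
ranks: |7|->6, |3|->4, |3|->4, |2|->2, |3|->4, |1|->1
Step 3: Attach original signs; sum ranks with positive sign and with negative sign.
W+ = 6 + 2 + 4 = 12
W- = 4 + 4 + 1 = 9
(Check: W+ + W- = 21 should equal n(n+1)/2 = 21.)
Step 4: Test statistic W = min(W+, W-) = 9.
Step 5: Ties in |d|, so use the tie-corrected normal approximation.
        E[W] = n(n+1)/4 = 6*7/4 = 10.5.
        Tie groups: |d|=3 (t=3); sum(t^3 - t) = 24.
        Var[W] = n(n+1)(2n+1)/24 - sum(t^3-t)/48 = 546/24 - 24/48 = 22.25.
        z = (W - E[W]) / sqrt(Var[W]) = (9 - 10.5) / 4.7170 = -0.3180.
        Two-sided p = 2*Phi(z) = 0.750485.
Step 6: alpha = 0.1. fail to reject H0.

W+ = 12, W- = 9, W = min = 9, p = 0.750485, fail to reject H0.


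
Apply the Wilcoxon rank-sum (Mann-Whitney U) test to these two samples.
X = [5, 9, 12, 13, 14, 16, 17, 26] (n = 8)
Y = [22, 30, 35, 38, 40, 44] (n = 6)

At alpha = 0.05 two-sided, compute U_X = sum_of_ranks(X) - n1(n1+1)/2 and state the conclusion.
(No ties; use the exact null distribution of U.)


Step 1: Combine and sort all 14 observations; assign midranks.
sorted (value, group): (5,X), (9,X), (12,X), (13,X), (14,X), (16,X), (17,X), (22,Y), (26,X), (30,Y), (35,Y), (38,Y), (40,Y), (44,Y)
ranks: 5->1, 9->2, 12->3, 13->4, 14->5, 16->6, 17->7, 22->8, 26->9, 30->10, 35->11, 38->12, 40->13, 44->14
Step 2: Rank sum for X: R1 = 1 + 2 + 3 + 4 + 5 + 6 + 7 + 9 = 37.
Step 3: U_X = R1 - n1(n1+1)/2 = 37 - 8*9/2 = 37 - 36 = 1.
       U_Y = n1*n2 - U_X = 48 - 1 = 47.
Step 4: No ties, so the exact null distribution of U (based on enumerating the C(14,8) = 3003 equally likely rank assignments) gives the two-sided p-value.
Step 5: p-value = 0.001332; compare to alpha = 0.05. reject H0.

U_X = 1, p = 0.001332, reject H0 at alpha = 0.05.


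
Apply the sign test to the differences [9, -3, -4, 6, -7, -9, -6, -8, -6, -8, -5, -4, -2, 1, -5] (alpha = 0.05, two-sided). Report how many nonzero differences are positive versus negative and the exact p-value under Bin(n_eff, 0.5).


Step 1: Discard zero differences. Original n = 15; n_eff = number of nonzero differences = 15.
Nonzero differences (with sign): +9, -3, -4, +6, -7, -9, -6, -8, -6, -8, -5, -4, -2, +1, -5
Step 2: Count signs: positive = 3, negative = 12.
Step 3: Under H0: P(positive) = 0.5, so the number of positives S ~ Bin(15, 0.5).
Step 4: Two-sided exact p-value = sum of Bin(15,0.5) probabilities at or below the observed probability = 0.035156.
Step 5: alpha = 0.05. reject H0.

n_eff = 15, pos = 3, neg = 12, p = 0.035156, reject H0.


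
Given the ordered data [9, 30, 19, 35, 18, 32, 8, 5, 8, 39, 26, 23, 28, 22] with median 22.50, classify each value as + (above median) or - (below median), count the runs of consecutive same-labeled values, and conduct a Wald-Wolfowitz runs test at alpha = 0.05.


Step 1: Compute median = 22.50; label A = above, B = below.
Labels in order: BABABABBBAAAAB  (n_A = 7, n_B = 7)
Step 2: Count runs R = 9.
Step 3: Under H0 (random ordering), E[R] = 2*n_A*n_B/(n_A+n_B) + 1 = 2*7*7/14 + 1 = 8.0000.
        Var[R] = 2*n_A*n_B*(2*n_A*n_B - n_A - n_B) / ((n_A+n_B)^2 * (n_A+n_B-1)) = 8232/2548 = 3.2308.
        SD[R] = 1.7974.
Step 4: Continuity-corrected z = (R - 0.5 - E[R]) / SD[R] = (9 - 0.5 - 8.0000) / 1.7974 = 0.2782.
Step 5: Two-sided p-value via normal approximation = 2*(1 - Phi(|z|)) = 0.780879.
Step 6: alpha = 0.05. fail to reject H0.

R = 9, z = 0.2782, p = 0.780879, fail to reject H0.


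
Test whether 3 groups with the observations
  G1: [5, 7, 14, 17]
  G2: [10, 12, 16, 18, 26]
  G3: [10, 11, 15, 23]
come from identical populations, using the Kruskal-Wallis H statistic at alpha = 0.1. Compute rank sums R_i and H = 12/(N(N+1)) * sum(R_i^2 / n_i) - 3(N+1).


Step 1: Combine all N = 13 observations and assign midranks.
sorted (value, group, rank): (5,G1,1), (7,G1,2), (10,G2,3.5), (10,G3,3.5), (11,G3,5), (12,G2,6), (14,G1,7), (15,G3,8), (16,G2,9), (17,G1,10), (18,G2,11), (23,G3,12), (26,G2,13)
Step 2: Sum ranks within each group.
R_1 = 20 (n_1 = 4)
R_2 = 42.5 (n_2 = 5)
R_3 = 28.5 (n_3 = 4)
Step 3: H = 12/(N(N+1)) * sum(R_i^2/n_i) - 3(N+1)
     = 12/(13*14) * (20^2/4 + 42.5^2/5 + 28.5^2/4) - 3*14
     = 0.065934 * 664.312 - 42
     = 1.800824.
Step 4: Ties present; correction factor C = 1 - 6/(13^3 - 13) = 0.997253. Corrected H = 1.800824 / 0.997253 = 1.805785.
Step 5: Under H0, H ~ chi^2(2); p-value = 0.405395.
Step 6: alpha = 0.1. fail to reject H0.

H = 1.8058, df = 2, p = 0.405395, fail to reject H0.


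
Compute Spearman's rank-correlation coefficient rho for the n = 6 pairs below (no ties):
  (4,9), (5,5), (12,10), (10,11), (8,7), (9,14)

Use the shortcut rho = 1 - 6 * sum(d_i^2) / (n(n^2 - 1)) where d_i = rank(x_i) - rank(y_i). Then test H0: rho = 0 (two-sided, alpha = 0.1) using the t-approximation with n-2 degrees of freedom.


Step 1: Rank x and y separately (midranks; no ties here).
rank(x): 4->1, 5->2, 12->6, 10->5, 8->3, 9->4
rank(y): 9->3, 5->1, 10->4, 11->5, 7->2, 14->6
Step 2: d_i = R_x(i) - R_y(i); compute d_i^2.
  (1-3)^2=4, (2-1)^2=1, (6-4)^2=4, (5-5)^2=0, (3-2)^2=1, (4-6)^2=4
sum(d^2) = 14.
Step 3: rho = 1 - 6*14 / (6*(6^2 - 1)) = 1 - 84/210 = 0.600000.
Step 4: Under H0, t = rho * sqrt((n-2)/(1-rho^2)) = 1.5000 ~ t(4).
Step 5: Two-sided p-value from the t-distribution with 4 df = 0.208000.
Step 6: alpha = 0.1. fail to reject H0.

rho = 0.6000, p = 0.208000, fail to reject H0 at alpha = 0.1.


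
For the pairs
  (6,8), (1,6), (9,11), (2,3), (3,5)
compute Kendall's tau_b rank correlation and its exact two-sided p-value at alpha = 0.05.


Step 1: Enumerate the 10 unordered pairs (i,j) with i<j and classify each by sign(x_j-x_i) * sign(y_j-y_i).
  (1,2):dx=-5,dy=-2->C; (1,3):dx=+3,dy=+3->C; (1,4):dx=-4,dy=-5->C; (1,5):dx=-3,dy=-3->C
  (2,3):dx=+8,dy=+5->C; (2,4):dx=+1,dy=-3->D; (2,5):dx=+2,dy=-1->D; (3,4):dx=-7,dy=-8->C
  (3,5):dx=-6,dy=-6->C; (4,5):dx=+1,dy=+2->C
Step 2: C = 8, D = 2, total pairs = 10.
Step 3: tau = (C - D)/(n(n-1)/2) = (8 - 2)/10 = 0.600000.
Step 4: Exact two-sided p-value (enumerate n! = 120 permutations of y under H0): p = 0.233333.
Step 5: alpha = 0.05. fail to reject H0.

tau_b = 0.6000 (C=8, D=2), p = 0.233333, fail to reject H0.


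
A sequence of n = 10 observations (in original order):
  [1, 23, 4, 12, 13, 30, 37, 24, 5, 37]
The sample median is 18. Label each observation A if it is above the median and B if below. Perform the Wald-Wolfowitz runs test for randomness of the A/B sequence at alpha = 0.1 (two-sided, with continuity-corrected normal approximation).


Step 1: Compute median = 18; label A = above, B = below.
Labels in order: BABBBAAABA  (n_A = 5, n_B = 5)
Step 2: Count runs R = 6.
Step 3: Under H0 (random ordering), E[R] = 2*n_A*n_B/(n_A+n_B) + 1 = 2*5*5/10 + 1 = 6.0000.
        Var[R] = 2*n_A*n_B*(2*n_A*n_B - n_A - n_B) / ((n_A+n_B)^2 * (n_A+n_B-1)) = 2000/900 = 2.2222.
        SD[R] = 1.4907.
Step 4: R = E[R], so z = 0 with no continuity correction.
Step 5: Two-sided p-value via normal approximation = 2*(1 - Phi(|z|)) = 1.000000.
Step 6: alpha = 0.1. fail to reject H0.

R = 6, z = 0.0000, p = 1.000000, fail to reject H0.
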